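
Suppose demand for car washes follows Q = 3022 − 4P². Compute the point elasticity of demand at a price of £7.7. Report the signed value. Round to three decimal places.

-0.170

At P = 7.7, Q = 2784.840.
dQ/dP = −8P = -61.600.
ε = (dQ/dP)(P/Q) = (-61.600)(7.7/2784.840).
|ε| < 1, so demand is inelastic at this price.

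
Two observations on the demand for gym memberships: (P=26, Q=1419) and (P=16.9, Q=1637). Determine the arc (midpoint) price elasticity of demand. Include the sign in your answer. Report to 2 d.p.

ΔQ = 1637 − 1419 = 218; ΔP = 16.9 − 26 = -9.1.
Midpoints: P̄ = 21.45, Q̄ = 1528.0.
ε = (ΔQ/ΔP)(P̄/Q̄) = (218/-9.1)(21.45/1528.0).

-0.34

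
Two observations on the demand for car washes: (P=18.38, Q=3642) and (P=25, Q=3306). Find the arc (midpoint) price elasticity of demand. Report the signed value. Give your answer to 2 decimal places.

-0.32

ΔQ = 3306 − 3642 = -336; ΔP = 25 − 18.38 = 6.62.
Midpoints: P̄ = 21.69, Q̄ = 3474.0.
ε = (ΔQ/ΔP)(P̄/Q̄) = (-336/6.62)(21.69/3474.0).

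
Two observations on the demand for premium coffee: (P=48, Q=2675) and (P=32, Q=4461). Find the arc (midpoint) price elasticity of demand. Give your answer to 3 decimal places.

ΔQ = 4461 − 2675 = 1786; ΔP = 32 − 48 = -16.
Midpoints: P̄ = 40.00, Q̄ = 3568.0.
ε = (ΔQ/ΔP)(P̄/Q̄) = (1786/-16)(40.00/3568.0).

-1.251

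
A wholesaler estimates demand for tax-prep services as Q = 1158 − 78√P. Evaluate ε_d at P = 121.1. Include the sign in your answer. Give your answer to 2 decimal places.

At P = 121.1, Q = 299.646.
dQ/dP = −78/(2√P) = -3.544.
ε = (dQ/dP)(P/Q) = (-3.544)(121.1/299.646).

-1.43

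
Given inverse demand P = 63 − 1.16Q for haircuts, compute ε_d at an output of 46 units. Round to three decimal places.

At Q = 46, P = 63 − 1.16(46) = 9.64.
dP/dQ = −1.16, so dQ/dP = 1/(−1.16) = -0.862.
ε = (dQ/dP)(P/Q) = (-0.862)(9.64/46).

-0.181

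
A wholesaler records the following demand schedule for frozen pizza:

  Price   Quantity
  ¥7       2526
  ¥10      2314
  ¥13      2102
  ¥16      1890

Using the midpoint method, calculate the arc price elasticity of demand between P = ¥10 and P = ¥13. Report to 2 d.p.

At P = 10, Q = 2314; at P = 13, Q = 2102.
ΔQ = -212, ΔP = 3. Midpoints: P̄ = 11.50, Q̄ = 2208.0.
ε = (ΔQ/ΔP)(P̄/Q̄) = (-212/3)(11.50/2208.0).

-0.37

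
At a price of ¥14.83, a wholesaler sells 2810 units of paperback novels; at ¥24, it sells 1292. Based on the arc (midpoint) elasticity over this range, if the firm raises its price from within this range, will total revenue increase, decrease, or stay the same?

Arc ε = (-1518/9.17)(19.41/2051.0) ≈ -1.567.
|ε| = 1.57 > 1, so demand is elastic. A price rise therefore reduces total revenue.

decrease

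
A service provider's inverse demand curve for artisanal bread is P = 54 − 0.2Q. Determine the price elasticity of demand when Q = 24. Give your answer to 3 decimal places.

-10.250

At Q = 24, P = 54 − 0.2(24) = 49.20.
dP/dQ = −0.2, so dQ/dP = 1/(−0.2) = -5.000.
ε = (dQ/dP)(P/Q) = (-5.000)(49.20/24).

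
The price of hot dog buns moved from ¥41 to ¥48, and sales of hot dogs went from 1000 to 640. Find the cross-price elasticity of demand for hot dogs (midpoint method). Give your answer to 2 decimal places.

-2.79

ΔQ_x = 640 − 1000 = -360; ΔP_y = 48 − 41 = 7.
Midpoints: P̄_y = 44.50, Q̄_x = 820.0.
ε_xy = (ΔQ_x/ΔP_y)(P̄_y/Q̄_x) = (-360/7)(44.50/820.0).
ε_xy < 0, so the goods are complements.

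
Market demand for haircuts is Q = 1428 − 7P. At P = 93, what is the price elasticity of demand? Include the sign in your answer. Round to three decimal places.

At P = 93, Q = 777.
dQ/dP = −7.
ε = (dQ/dP)(P/Q) = (-7)(93/777).
|ε| < 1, so demand is inelastic at this price.

-0.838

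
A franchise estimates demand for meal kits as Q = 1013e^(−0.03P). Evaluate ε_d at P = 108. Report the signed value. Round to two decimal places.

At P = 108, Q = 39.673.
dQ/dP = −0.03·1013e^(−0.03P) = −0.03Q = -1.190.
ε = (dQ/dP)(P/Q) = (-1.190)(108/39.673).

-3.24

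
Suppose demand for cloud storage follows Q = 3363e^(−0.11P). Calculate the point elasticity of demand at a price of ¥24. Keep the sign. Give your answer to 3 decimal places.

-2.640

At P = 24, Q = 239.988.
dQ/dP = −0.11·3363e^(−0.11P) = −0.11Q = -26.399.
ε = (dQ/dP)(P/Q) = (-26.399)(24/239.988).
|ε| > 1, so demand is elastic at this price.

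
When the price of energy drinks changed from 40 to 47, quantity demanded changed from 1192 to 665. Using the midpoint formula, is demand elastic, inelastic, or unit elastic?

elastic

Arc ε ≈ -3.527.
|ε| = 3.53 > 1.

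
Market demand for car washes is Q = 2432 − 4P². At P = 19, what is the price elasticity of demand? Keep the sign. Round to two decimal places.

-2.92

At P = 19, Q = 988.
dQ/dP = −8P = -152.
ε = (dQ/dP)(P/Q) = (-152)(19/988).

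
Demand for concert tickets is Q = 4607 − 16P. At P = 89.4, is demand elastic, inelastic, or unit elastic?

Q = 3176.600, dQ/dP = -16.
ε = (dQ/dP)(P/Q) ≈ -0.450.
|ε| = 0.45 < 1.

inelastic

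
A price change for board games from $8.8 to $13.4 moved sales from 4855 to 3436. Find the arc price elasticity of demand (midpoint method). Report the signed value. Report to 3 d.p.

-0.826

ΔQ = 3436 − 4855 = -1419; ΔP = 13.4 − 8.8 = 4.6.
Midpoints: P̄ = 11.10, Q̄ = 4145.5.
ε = (ΔQ/ΔP)(P̄/Q̄) = (-1419/4.6)(11.10/4145.5).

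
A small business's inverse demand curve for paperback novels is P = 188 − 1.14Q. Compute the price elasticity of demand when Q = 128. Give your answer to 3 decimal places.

-0.288

At Q = 128, P = 188 − 1.14(128) = 42.08.
dP/dQ = −1.14, so dQ/dP = 1/(−1.14) = -0.877.
ε = (dQ/dP)(P/Q) = (-0.877)(42.08/128).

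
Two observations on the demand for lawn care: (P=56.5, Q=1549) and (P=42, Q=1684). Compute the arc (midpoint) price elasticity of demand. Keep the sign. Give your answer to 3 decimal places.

-0.284

ΔQ = 1684 − 1549 = 135; ΔP = 42 − 56.5 = -14.5.
Midpoints: P̄ = 49.25, Q̄ = 1616.5.
ε = (ΔQ/ΔP)(P̄/Q̄) = (135/-14.5)(49.25/1616.5).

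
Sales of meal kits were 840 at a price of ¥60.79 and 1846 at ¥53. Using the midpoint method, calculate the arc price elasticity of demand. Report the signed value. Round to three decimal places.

ΔQ = 1846 − 840 = 1006; ΔP = 53 − 60.79 = -7.79.
Midpoints: P̄ = 56.89, Q̄ = 1343.0.
ε = (ΔQ/ΔP)(P̄/Q̄) = (1006/-7.79)(56.89/1343.0).

-5.471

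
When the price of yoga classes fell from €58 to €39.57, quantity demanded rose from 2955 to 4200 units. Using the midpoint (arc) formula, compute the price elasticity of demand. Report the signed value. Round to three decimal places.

-0.921

ΔQ = 4200 − 2955 = 1245; ΔP = 39.57 − 58 = -18.43.
Midpoints: P̄ = 48.78, Q̄ = 3577.5.
ε = (ΔQ/ΔP)(P̄/Q̄) = (1245/-18.43)(48.78/3577.5).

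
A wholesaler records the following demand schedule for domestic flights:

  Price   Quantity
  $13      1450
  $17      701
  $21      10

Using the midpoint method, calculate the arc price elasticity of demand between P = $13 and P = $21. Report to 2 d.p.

At P = 13, Q = 1450; at P = 21, Q = 10.
ΔQ = -1440, ΔP = 8. Midpoints: P̄ = 17.00, Q̄ = 730.0.
ε = (ΔQ/ΔP)(P̄/Q̄) = (-1440/8)(17.00/730.0).

-4.19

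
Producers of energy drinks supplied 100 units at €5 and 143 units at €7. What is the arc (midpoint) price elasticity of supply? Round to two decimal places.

1.06

ΔQ = 143 − 100 = 43; ΔP = 7 − 5 = 2.
Midpoints: P̄ = 6.00, Q̄ = 121.5.
ε_s = (ΔQ/ΔP)(P̄/Q̄) = (43/2)(6.00/121.5).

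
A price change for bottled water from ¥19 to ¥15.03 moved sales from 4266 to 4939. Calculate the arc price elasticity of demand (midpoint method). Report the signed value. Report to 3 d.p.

-0.627

ΔQ = 4939 − 4266 = 673; ΔP = 15.03 − 19 = -3.97.
Midpoints: P̄ = 17.02, Q̄ = 4602.5.
ε = (ΔQ/ΔP)(P̄/Q̄) = (673/-3.97)(17.02/4602.5).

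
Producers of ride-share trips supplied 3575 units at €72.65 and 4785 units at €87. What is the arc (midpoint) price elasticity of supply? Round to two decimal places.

ΔQ = 4785 − 3575 = 1210; ΔP = 87 − 72.65 = 14.35.
Midpoints: P̄ = 79.83, Q̄ = 4180.0.
ε_s = (ΔQ/ΔP)(P̄/Q̄) = (1210/14.35)(79.83/4180.0).

1.61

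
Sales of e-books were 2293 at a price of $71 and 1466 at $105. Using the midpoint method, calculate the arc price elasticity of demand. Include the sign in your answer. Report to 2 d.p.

ΔQ = 1466 − 2293 = -827; ΔP = 105 − 71 = 34.
Midpoints: P̄ = 88.00, Q̄ = 1879.5.
ε = (ΔQ/ΔP)(P̄/Q̄) = (-827/34)(88.00/1879.5).

-1.14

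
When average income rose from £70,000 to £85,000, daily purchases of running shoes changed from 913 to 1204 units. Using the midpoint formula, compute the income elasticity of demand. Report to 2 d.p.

1.42

ΔQ = 291, ΔI = 15000. Midpoints: Ī = 77,500, Q̄ = 1058.5.
ε_I = (ΔQ/ΔI)(Ī/Q̄) = (291/15000)(77500/1058.5).
ε_I > 0, so the good is normal.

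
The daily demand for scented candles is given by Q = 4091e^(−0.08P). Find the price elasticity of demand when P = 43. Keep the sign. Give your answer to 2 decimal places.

-3.44

At P = 43, Q = 131.177.
dQ/dP = −0.08·4091e^(−0.08P) = −0.08Q = -10.494.
ε = (dQ/dP)(P/Q) = (-10.494)(43/131.177).
|ε| > 1, so demand is elastic at this price.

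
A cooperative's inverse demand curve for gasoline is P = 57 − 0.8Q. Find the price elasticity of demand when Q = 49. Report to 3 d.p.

At Q = 49, P = 57 − 0.8(49) = 17.80.
dP/dQ = −0.8, so dQ/dP = 1/(−0.8) = -1.250.
ε = (dQ/dP)(P/Q) = (-1.250)(17.80/49).

-0.454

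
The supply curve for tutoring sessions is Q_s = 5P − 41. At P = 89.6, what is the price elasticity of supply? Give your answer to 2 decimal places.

At P = 89.6, Q_s = 407.
dQ_s/dP = 5.
ε_s = (dQ_s/dP)(P/Q_s) = (5)(89.6/407).

1.10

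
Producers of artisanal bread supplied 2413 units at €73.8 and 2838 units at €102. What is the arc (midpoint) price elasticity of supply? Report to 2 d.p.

ΔQ = 2838 − 2413 = 425; ΔP = 102 − 73.8 = 28.2.
Midpoints: P̄ = 87.90, Q̄ = 2625.5.
ε_s = (ΔQ/ΔP)(P̄/Q̄) = (425/28.2)(87.90/2625.5).

0.50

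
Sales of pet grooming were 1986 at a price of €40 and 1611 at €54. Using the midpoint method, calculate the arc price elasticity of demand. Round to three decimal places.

-0.700

ΔQ = 1611 − 1986 = -375; ΔP = 54 − 40 = 14.
Midpoints: P̄ = 47.00, Q̄ = 1798.5.
ε = (ΔQ/ΔP)(P̄/Q̄) = (-375/14)(47.00/1798.5).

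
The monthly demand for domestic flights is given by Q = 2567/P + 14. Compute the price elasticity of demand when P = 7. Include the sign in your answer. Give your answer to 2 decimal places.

At P = 7, Q = 380.714.
dQ/dP = −2567/P² = -52.388.
ε = (dQ/dP)(P/Q) = (-52.388)(7/380.714).
|ε| < 1, so demand is inelastic at this price.

-0.96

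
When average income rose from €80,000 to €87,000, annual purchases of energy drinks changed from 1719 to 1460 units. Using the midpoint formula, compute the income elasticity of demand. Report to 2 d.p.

ΔQ = -259, ΔI = 7000. Midpoints: Ī = 83,500, Q̄ = 1589.5.
ε_I = (ΔQ/ΔI)(Ī/Q̄) = (-259/7000)(83500/1589.5).
ε_I < 0, so the good is inferior.

-1.94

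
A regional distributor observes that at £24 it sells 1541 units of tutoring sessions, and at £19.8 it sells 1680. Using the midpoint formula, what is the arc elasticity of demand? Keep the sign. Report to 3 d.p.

ΔQ = 1680 − 1541 = 139; ΔP = 19.8 − 24 = -4.2.
Midpoints: P̄ = 21.90, Q̄ = 1610.5.
ε = (ΔQ/ΔP)(P̄/Q̄) = (139/-4.2)(21.90/1610.5).

-0.450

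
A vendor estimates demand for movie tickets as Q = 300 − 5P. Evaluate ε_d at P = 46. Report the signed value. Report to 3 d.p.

At P = 46, Q = 70.
dQ/dP = −5.
ε = (dQ/dP)(P/Q) = (-5)(46/70).

-3.286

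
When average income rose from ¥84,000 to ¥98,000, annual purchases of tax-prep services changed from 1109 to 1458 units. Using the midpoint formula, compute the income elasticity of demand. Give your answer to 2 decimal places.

1.77

ΔQ = 349, ΔI = 14000. Midpoints: Ī = 91,000, Q̄ = 1283.5.
ε_I = (ΔQ/ΔI)(Ī/Q̄) = (349/14000)(91000/1283.5).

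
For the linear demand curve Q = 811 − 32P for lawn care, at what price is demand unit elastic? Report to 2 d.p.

12.67

For linear demand Q = a − bP, ε = −bP/(a − bP). |ε| = 1 when bP = a − bP, i.e. P = a/(2b).
P = 811/(2·32) = 811/64 = 12.6719.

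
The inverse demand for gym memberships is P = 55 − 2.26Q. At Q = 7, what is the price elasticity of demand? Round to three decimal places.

-2.477

At Q = 7, P = 55 − 2.26(7) = 39.18.
dP/dQ = −2.26, so dQ/dP = 1/(−2.26) = -0.442.
ε = (dQ/dP)(P/Q) = (-0.442)(39.18/7).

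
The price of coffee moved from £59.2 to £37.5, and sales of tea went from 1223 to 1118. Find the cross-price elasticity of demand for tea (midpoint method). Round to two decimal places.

ΔQ_x = 1118 − 1223 = -105; ΔP_y = 37.5 − 59.2 = -21.7.
Midpoints: P̄_y = 48.35, Q̄_x = 1170.5.
ε_xy = (ΔQ_x/ΔP_y)(P̄_y/Q̄_x) = (-105/-21.7)(48.35/1170.5).
ε_xy > 0, so the goods are substitutes.

0.20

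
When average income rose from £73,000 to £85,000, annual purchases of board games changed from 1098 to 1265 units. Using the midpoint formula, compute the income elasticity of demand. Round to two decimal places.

0.93

ΔQ = 167, ΔI = 12000. Midpoints: Ī = 79,000, Q̄ = 1181.5.
ε_I = (ΔQ/ΔI)(Ī/Q̄) = (167/12000)(79000/1181.5).
ε_I > 0, so the good is normal.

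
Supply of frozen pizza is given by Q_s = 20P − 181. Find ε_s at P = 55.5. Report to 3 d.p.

At P = 55.5, Q_s = 929.
dQ_s/dP = 20.
ε_s = (dQ_s/dP)(P/Q_s) = (20)(55.5/929).

1.195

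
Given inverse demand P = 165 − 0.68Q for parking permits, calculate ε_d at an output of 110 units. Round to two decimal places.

-1.21

At Q = 110, P = 165 − 0.68(110) = 90.20.
dP/dQ = −0.68, so dQ/dP = 1/(−0.68) = -1.471.
ε = (dQ/dP)(P/Q) = (-1.471)(90.20/110).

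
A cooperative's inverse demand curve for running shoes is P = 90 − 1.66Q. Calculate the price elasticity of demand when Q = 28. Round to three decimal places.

At Q = 28, P = 90 − 1.66(28) = 43.52.
dP/dQ = −1.66, so dQ/dP = 1/(−1.66) = -0.602.
ε = (dQ/dP)(P/Q) = (-0.602)(43.52/28).

-0.936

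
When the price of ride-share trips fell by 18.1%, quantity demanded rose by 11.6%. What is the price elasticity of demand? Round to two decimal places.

-0.64

ε = %ΔQ / %ΔP = (11.6)/(-18.1) = -0.641.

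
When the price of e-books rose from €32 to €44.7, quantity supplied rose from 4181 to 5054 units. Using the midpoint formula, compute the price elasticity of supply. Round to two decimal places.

0.57

ΔQ = 5054 − 4181 = 873; ΔP = 44.7 − 32 = 12.7.
Midpoints: P̄ = 38.35, Q̄ = 4617.5.
ε_s = (ΔQ/ΔP)(P̄/Q̄) = (873/12.7)(38.35/4617.5).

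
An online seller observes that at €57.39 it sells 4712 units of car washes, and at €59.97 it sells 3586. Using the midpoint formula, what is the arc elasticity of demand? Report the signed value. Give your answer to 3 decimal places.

-6.173

ΔQ = 3586 − 4712 = -1126; ΔP = 59.97 − 57.39 = 2.58.
Midpoints: P̄ = 58.68, Q̄ = 4149.0.
ε = (ΔQ/ΔP)(P̄/Q̄) = (-1126/2.58)(58.68/4149.0).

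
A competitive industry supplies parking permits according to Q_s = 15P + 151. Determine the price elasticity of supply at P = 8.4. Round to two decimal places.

At P = 8.4, Q_s = 277.
dQ_s/dP = 15.
ε_s = (dQ_s/dP)(P/Q_s) = (15)(8.4/277).

0.45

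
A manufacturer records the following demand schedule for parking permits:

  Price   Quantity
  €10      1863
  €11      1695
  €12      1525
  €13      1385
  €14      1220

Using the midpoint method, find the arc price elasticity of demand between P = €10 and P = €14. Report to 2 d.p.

At P = 10, Q = 1863; at P = 14, Q = 1220.
ΔQ = -643, ΔP = 4. Midpoints: P̄ = 12.00, Q̄ = 1541.5.
ε = (ΔQ/ΔP)(P̄/Q̄) = (-643/4)(12.00/1541.5).

-1.25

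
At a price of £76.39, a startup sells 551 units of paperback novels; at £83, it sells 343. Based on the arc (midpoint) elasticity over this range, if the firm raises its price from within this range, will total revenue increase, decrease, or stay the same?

Arc ε = (-208/6.61)(79.69/447.0) ≈ -5.610.
|ε| = 5.61 > 1, so demand is elastic. A price rise therefore reduces total revenue.

decrease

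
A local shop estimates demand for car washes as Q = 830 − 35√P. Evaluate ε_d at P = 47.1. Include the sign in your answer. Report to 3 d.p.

At P = 47.1, Q = 589.797.
dQ/dP = −35/(2√P) = -2.550.
ε = (dQ/dP)(P/Q) = (-2.550)(47.1/589.797).

-0.204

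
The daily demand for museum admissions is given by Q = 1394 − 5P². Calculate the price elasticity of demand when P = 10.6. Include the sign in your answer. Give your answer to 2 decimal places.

At P = 10.6, Q = 832.200.
dQ/dP = −10P = -106.
ε = (dQ/dP)(P/Q) = (-106)(10.6/832.200).
|ε| > 1, so demand is elastic at this price.

-1.35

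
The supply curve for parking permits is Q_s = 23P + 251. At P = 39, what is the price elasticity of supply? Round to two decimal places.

At P = 39, Q_s = 1148.
dQ_s/dP = 23.
ε_s = (dQ_s/dP)(P/Q_s) = (23)(39/1148).

0.78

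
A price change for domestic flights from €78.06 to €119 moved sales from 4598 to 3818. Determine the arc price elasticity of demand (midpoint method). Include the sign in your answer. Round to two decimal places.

ΔQ = 3818 − 4598 = -780; ΔP = 119 − 78.06 = 40.94.
Midpoints: P̄ = 98.53, Q̄ = 4208.0.
ε = (ΔQ/ΔP)(P̄/Q̄) = (-780/40.94)(98.53/4208.0).

-0.45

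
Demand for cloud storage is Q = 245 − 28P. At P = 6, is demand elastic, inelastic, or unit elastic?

Q = 77, dQ/dP = -28.
ε = (dQ/dP)(P/Q) ≈ -2.182.
|ε| = 2.18 > 1.

elastic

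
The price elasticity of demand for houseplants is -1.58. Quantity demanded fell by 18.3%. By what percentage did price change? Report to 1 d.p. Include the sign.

%ΔP ≈ %ΔQ / ε = (-18.3%)/(-1.58) = 11.58%.

11.6%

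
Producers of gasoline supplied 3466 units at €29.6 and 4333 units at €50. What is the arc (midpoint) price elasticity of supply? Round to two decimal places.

ΔQ = 4333 − 3466 = 867; ΔP = 50 − 29.6 = 20.4.
Midpoints: P̄ = 39.80, Q̄ = 3899.5.
ε_s = (ΔQ/ΔP)(P̄/Q̄) = (867/20.4)(39.80/3899.5).

0.43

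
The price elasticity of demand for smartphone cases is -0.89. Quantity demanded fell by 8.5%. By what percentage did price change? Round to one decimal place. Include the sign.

%ΔP ≈ %ΔQ / ε = (-8.5%)/(-0.89) = 9.55%.

9.6%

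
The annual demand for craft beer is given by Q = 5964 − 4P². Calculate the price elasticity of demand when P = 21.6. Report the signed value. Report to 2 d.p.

At P = 21.6, Q = 4097.760.
dQ/dP = −8P = -172.800.
ε = (dQ/dP)(P/Q) = (-172.800)(21.6/4097.760).
|ε| < 1, so demand is inelastic at this price.

-0.91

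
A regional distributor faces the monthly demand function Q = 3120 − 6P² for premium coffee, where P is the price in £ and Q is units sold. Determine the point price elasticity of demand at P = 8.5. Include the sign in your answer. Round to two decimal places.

-0.32

At P = 8.5, Q = 2686.500.
dQ/dP = −12P = -102.
ε = (dQ/dP)(P/Q) = (-102)(8.5/2686.500).
|ε| < 1, so demand is inelastic at this price.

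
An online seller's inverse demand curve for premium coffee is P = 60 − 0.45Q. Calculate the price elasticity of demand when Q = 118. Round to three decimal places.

At Q = 118, P = 60 − 0.45(118) = 6.90.
dP/dQ = −0.45, so dQ/dP = 1/(−0.45) = -2.222.
ε = (dQ/dP)(P/Q) = (-2.222)(6.90/118).

-0.130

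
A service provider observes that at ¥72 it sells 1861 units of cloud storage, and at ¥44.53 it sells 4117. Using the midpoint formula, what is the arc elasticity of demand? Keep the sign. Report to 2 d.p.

ΔQ = 4117 − 1861 = 2256; ΔP = 44.53 − 72 = -27.47.
Midpoints: P̄ = 58.27, Q̄ = 2989.0.
ε = (ΔQ/ΔP)(P̄/Q̄) = (2256/-27.47)(58.27/2989.0).

-1.60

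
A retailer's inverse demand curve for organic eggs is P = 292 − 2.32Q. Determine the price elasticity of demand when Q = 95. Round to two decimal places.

-0.32

At Q = 95, P = 292 − 2.32(95) = 71.60.
dP/dQ = −2.32, so dQ/dP = 1/(−2.32) = -0.431.
ε = (dQ/dP)(P/Q) = (-0.431)(71.60/95).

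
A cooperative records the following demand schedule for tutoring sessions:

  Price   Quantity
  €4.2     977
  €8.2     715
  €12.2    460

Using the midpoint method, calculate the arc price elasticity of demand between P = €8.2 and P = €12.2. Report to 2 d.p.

-1.11

At P = 8.2, Q = 715; at P = 12.2, Q = 460.
ΔQ = -255, ΔP = 4.0. Midpoints: P̄ = 10.20, Q̄ = 587.5.
ε = (ΔQ/ΔP)(P̄/Q̄) = (-255/4.0)(10.20/587.5).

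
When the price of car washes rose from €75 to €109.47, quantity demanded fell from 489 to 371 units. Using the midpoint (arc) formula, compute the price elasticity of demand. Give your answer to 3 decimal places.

-0.734

ΔQ = 371 − 489 = -118; ΔP = 109.47 − 75 = 34.47.
Midpoints: P̄ = 92.23, Q̄ = 430.0.
ε = (ΔQ/ΔP)(P̄/Q̄) = (-118/34.47)(92.23/430.0).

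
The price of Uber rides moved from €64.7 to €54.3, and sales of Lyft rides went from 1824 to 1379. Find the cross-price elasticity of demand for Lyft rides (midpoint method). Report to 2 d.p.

ΔQ_x = 1379 − 1824 = -445; ΔP_y = 54.3 − 64.7 = -10.4.
Midpoints: P̄_y = 59.50, Q̄_x = 1601.5.
ε_xy = (ΔQ_x/ΔP_y)(P̄_y/Q̄_x) = (-445/-10.4)(59.50/1601.5).
ε_xy > 0, so the goods are substitutes.

1.59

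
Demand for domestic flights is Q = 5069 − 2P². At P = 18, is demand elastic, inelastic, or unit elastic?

inelastic

Q = 4421, dQ/dP = -72.
ε = (dQ/dP)(P/Q) ≈ -0.293.
|ε| = 0.29 < 1.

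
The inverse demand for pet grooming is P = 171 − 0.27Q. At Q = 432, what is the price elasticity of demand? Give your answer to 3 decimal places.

At Q = 432, P = 171 − 0.27(432) = 54.36.
dP/dQ = −0.27, so dQ/dP = 1/(−0.27) = -3.704.
ε = (dQ/dP)(P/Q) = (-3.704)(54.36/432).

-0.466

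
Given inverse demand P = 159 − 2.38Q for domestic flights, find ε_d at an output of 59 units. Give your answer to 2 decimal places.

At Q = 59, P = 159 − 2.38(59) = 18.58.
dP/dQ = −2.38, so dQ/dP = 1/(−2.38) = -0.420.
ε = (dQ/dP)(P/Q) = (-0.420)(18.58/59).

-0.13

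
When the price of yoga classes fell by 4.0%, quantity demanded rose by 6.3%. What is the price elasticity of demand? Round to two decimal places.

-1.58

ε = %ΔQ / %ΔP = (6.3)/(-4.0) = -1.575.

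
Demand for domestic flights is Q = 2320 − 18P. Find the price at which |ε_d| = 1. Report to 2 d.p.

64.44

For linear demand Q = a − bP, ε = −bP/(a − bP). |ε| = 1 when bP = a − bP, i.e. P = a/(2b).
P = 2320/(2·18) = 2320/36 = 64.4444.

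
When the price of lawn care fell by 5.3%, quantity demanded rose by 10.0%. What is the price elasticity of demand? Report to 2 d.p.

ε = %ΔQ / %ΔP = (10.0)/(-5.3) = -1.887.

-1.89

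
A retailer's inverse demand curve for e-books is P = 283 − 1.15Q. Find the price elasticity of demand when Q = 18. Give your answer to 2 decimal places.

-12.67

At Q = 18, P = 283 − 1.15(18) = 262.30.
dP/dQ = −1.15, so dQ/dP = 1/(−1.15) = -0.870.
ε = (dQ/dP)(P/Q) = (-0.870)(262.30/18).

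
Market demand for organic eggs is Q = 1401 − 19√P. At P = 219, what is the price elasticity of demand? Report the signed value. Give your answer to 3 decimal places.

At P = 219, Q = 1119.826.
dQ/dP = −19/(2√P) = -0.642.
ε = (dQ/dP)(P/Q) = (-0.642)(219/1119.826).
|ε| < 1, so demand is inelastic at this price.

-0.126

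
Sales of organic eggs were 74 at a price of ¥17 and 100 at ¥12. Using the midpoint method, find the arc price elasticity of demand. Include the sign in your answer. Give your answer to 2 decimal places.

ΔQ = 100 − 74 = 26; ΔP = 12 − 17 = -5.
Midpoints: P̄ = 14.50, Q̄ = 87.0.
ε = (ΔQ/ΔP)(P̄/Q̄) = (26/-5)(14.50/87.0).

-0.87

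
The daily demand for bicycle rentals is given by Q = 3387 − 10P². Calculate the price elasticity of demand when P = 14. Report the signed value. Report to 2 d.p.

At P = 14, Q = 1427.
dQ/dP = −20P = -280.
ε = (dQ/dP)(P/Q) = (-280)(14/1427).

-2.75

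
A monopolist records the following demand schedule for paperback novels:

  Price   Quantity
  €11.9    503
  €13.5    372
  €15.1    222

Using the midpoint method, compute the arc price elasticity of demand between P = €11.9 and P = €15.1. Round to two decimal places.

-3.27

At P = 11.9, Q = 503; at P = 15.1, Q = 222.
ΔQ = -281, ΔP = 3.2. Midpoints: P̄ = 13.50, Q̄ = 362.5.
ε = (ΔQ/ΔP)(P̄/Q̄) = (-281/3.2)(13.50/362.5).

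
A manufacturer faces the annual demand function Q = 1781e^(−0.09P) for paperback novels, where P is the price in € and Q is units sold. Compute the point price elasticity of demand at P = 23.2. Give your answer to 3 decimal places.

-2.088

At P = 23.2, Q = 220.728.
dQ/dP = −0.09·1781e^(−0.09P) = −0.09Q = -19.866.
ε = (dQ/dP)(P/Q) = (-19.866)(23.2/220.728).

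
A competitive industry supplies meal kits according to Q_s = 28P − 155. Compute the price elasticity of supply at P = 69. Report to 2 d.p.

At P = 69, Q_s = 1777.
dQ_s/dP = 28.
ε_s = (dQ_s/dP)(P/Q_s) = (28)(69/1777).

1.09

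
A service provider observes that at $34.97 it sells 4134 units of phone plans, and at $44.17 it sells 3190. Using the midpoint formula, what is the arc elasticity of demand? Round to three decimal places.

ΔQ = 3190 − 4134 = -944; ΔP = 44.17 − 34.97 = 9.2.
Midpoints: P̄ = 39.57, Q̄ = 3662.0.
ε = (ΔQ/ΔP)(P̄/Q̄) = (-944/9.2)(39.57/3662.0).

-1.109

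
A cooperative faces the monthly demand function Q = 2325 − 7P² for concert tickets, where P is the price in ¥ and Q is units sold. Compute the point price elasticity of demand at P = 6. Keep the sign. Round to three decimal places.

At P = 6, Q = 2073.
dQ/dP = −14P = -84.
ε = (dQ/dP)(P/Q) = (-84)(6/2073).

-0.243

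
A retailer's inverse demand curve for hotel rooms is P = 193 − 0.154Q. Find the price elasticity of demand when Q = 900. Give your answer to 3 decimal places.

-0.392

At Q = 900, P = 193 − 0.154(900) = 54.40.
dP/dQ = −0.154, so dQ/dP = 1/(−0.154) = -6.494.
ε = (dQ/dP)(P/Q) = (-6.494)(54.40/900).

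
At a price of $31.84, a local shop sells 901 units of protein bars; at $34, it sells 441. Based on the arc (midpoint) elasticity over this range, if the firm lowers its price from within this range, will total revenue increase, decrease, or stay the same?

increase

Arc ε = (-460/2.16)(32.92/671.0) ≈ -10.448.
|ε| = 10.45 > 1, so demand is elastic. A price cut therefore raises total revenue.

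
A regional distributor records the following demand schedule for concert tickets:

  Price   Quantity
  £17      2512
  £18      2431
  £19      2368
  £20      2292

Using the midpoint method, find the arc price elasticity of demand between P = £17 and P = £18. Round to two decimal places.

At P = 17, Q = 2512; at P = 18, Q = 2431.
ΔQ = -81, ΔP = 1. Midpoints: P̄ = 17.50, Q̄ = 2471.5.
ε = (ΔQ/ΔP)(P̄/Q̄) = (-81/1)(17.50/2471.5).

-0.57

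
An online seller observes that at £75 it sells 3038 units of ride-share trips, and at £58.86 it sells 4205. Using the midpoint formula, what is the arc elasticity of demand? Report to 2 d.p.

ΔQ = 4205 − 3038 = 1167; ΔP = 58.86 − 75 = -16.14.
Midpoints: P̄ = 66.93, Q̄ = 3621.5.
ε = (ΔQ/ΔP)(P̄/Q̄) = (1167/-16.14)(66.93/3621.5).

-1.34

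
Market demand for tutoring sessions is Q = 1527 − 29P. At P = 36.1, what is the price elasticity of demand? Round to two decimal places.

-2.18

At P = 36.1, Q = 480.100.
dQ/dP = −29.
ε = (dQ/dP)(P/Q) = (-29)(36.1/480.100).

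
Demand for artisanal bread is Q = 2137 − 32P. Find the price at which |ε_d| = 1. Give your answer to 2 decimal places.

33.39

For linear demand Q = a − bP, ε = −bP/(a − bP). |ε| = 1 when bP = a − bP, i.e. P = a/(2b).
P = 2137/(2·32) = 2137/64 = 33.3906.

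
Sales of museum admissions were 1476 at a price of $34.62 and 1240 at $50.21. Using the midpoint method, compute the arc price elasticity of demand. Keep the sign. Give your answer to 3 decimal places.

-0.473

ΔQ = 1240 − 1476 = -236; ΔP = 50.21 − 34.62 = 15.59.
Midpoints: P̄ = 42.41, Q̄ = 1358.0.
ε = (ΔQ/ΔP)(P̄/Q̄) = (-236/15.59)(42.41/1358.0).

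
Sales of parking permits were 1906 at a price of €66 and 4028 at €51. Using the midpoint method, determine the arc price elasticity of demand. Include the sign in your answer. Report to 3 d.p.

ΔQ = 4028 − 1906 = 2122; ΔP = 51 − 66 = -15.
Midpoints: P̄ = 58.50, Q̄ = 2967.0.
ε = (ΔQ/ΔP)(P̄/Q̄) = (2122/-15)(58.50/2967.0).

-2.789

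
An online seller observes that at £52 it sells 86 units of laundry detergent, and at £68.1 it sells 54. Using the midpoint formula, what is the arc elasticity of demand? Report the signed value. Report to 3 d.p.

-1.705

ΔQ = 54 − 86 = -32; ΔP = 68.1 − 52 = 16.1.
Midpoints: P̄ = 60.05, Q̄ = 70.0.
ε = (ΔQ/ΔP)(P̄/Q̄) = (-32/16.1)(60.05/70.0).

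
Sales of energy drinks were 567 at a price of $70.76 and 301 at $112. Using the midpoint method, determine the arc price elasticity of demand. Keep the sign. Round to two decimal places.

-1.36

ΔQ = 301 − 567 = -266; ΔP = 112 − 70.76 = 41.24.
Midpoints: P̄ = 91.38, Q̄ = 434.0.
ε = (ΔQ/ΔP)(P̄/Q̄) = (-266/41.24)(91.38/434.0).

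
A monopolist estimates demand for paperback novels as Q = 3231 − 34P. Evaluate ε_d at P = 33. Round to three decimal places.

At P = 33, Q = 2109.
dQ/dP = −34.
ε = (dQ/dP)(P/Q) = (-34)(33/2109).

-0.532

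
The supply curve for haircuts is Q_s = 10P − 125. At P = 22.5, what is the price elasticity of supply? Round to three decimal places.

2.250

At P = 22.5, Q_s = 100.
dQ_s/dP = 10.
ε_s = (dQ_s/dP)(P/Q_s) = (10)(22.5/100).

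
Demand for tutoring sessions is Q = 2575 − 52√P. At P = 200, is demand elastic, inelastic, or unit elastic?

Q = 1839.609, dQ/dP = -1.838.
ε = (dQ/dP)(P/Q) ≈ -0.200.
|ε| = 0.20 < 1.

inelastic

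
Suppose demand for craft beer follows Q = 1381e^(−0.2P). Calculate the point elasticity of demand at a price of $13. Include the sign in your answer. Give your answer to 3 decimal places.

-2.600

At P = 13, Q = 102.572.
dQ/dP = −0.2·1381e^(−0.2P) = −0.2Q = -20.514.
ε = (dQ/dP)(P/Q) = (-20.514)(13/102.572).
|ε| > 1, so demand is elastic at this price.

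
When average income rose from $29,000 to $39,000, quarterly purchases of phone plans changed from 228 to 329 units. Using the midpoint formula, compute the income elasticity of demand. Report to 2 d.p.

1.23

ΔQ = 101, ΔI = 10000. Midpoints: Ī = 34,000, Q̄ = 278.5.
ε_I = (ΔQ/ΔI)(Ī/Q̄) = (101/10000)(34000/278.5).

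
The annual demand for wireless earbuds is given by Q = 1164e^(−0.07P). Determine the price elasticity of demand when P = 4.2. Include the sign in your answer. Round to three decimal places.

-0.294

At P = 4.2, Q = 867.502.
dQ/dP = −0.07·1164e^(−0.07P) = −0.07Q = -60.725.
ε = (dQ/dP)(P/Q) = (-60.725)(4.2/867.502).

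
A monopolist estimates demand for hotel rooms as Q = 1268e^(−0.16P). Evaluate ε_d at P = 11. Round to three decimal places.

At P = 11, Q = 218.153.
dQ/dP = −0.16·1268e^(−0.16P) = −0.16Q = -34.904.
ε = (dQ/dP)(P/Q) = (-34.904)(11/218.153).
|ε| > 1, so demand is elastic at this price.

-1.760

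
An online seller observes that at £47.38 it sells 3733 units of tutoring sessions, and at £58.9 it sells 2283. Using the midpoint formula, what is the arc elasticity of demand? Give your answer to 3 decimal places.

ΔQ = 2283 − 3733 = -1450; ΔP = 58.9 − 47.38 = 11.52.
Midpoints: P̄ = 53.14, Q̄ = 3008.0.
ε = (ΔQ/ΔP)(P̄/Q̄) = (-1450/11.52)(53.14/3008.0).

-2.224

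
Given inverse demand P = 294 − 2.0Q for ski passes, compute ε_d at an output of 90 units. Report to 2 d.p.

-0.63

At Q = 90, P = 294 − 2.0(90) = 114.00.
dP/dQ = −2.0, so dQ/dP = 1/(−2.0) = -0.500.
ε = (dQ/dP)(P/Q) = (-0.500)(114.00/90).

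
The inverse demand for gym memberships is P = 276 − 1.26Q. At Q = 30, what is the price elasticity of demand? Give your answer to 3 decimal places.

At Q = 30, P = 276 − 1.26(30) = 238.20.
dP/dQ = −1.26, so dQ/dP = 1/(−1.26) = -0.794.
ε = (dQ/dP)(P/Q) = (-0.794)(238.20/30).

-6.302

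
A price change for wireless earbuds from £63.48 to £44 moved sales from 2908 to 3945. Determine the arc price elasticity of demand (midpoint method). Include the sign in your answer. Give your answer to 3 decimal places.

ΔQ = 3945 − 2908 = 1037; ΔP = 44 − 63.48 = -19.48.
Midpoints: P̄ = 53.74, Q̄ = 3426.5.
ε = (ΔQ/ΔP)(P̄/Q̄) = (1037/-19.48)(53.74/3426.5).

-0.835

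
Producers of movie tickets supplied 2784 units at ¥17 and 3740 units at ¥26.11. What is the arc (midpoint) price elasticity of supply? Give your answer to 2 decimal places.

ΔQ = 3740 − 2784 = 956; ΔP = 26.11 − 17 = 9.11.
Midpoints: P̄ = 21.55, Q̄ = 3262.0.
ε_s = (ΔQ/ΔP)(P̄/Q̄) = (956/9.11)(21.55/3262.0).

0.69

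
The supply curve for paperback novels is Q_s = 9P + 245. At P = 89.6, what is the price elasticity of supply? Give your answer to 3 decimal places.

0.767

At P = 89.6, Q_s = 1051.40.
dQ_s/dP = 9.
ε_s = (dQ_s/dP)(P/Q_s) = (9)(89.6/1051.40).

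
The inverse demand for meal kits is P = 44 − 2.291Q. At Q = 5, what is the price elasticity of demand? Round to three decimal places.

At Q = 5, P = 44 − 2.291(5) = 32.55.
dP/dQ = −2.291, so dQ/dP = 1/(−2.291) = -0.436.
ε = (dQ/dP)(P/Q) = (-0.436)(32.55/5).

-2.841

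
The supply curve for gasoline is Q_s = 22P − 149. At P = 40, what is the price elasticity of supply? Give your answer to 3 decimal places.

1.204

At P = 40, Q_s = 731.
dQ_s/dP = 22.
ε_s = (dQ_s/dP)(P/Q_s) = (22)(40/731).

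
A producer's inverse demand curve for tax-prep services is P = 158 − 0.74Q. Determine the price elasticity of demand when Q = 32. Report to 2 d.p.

At Q = 32, P = 158 − 0.74(32) = 134.32.
dP/dQ = −0.74, so dQ/dP = 1/(−0.74) = -1.351.
ε = (dQ/dP)(P/Q) = (-1.351)(134.32/32).

-5.67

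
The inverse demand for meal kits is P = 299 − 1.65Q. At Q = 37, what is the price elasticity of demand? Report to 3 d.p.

-3.898

At Q = 37, P = 299 − 1.65(37) = 237.95.
dP/dQ = −1.65, so dQ/dP = 1/(−1.65) = -0.606.
ε = (dQ/dP)(P/Q) = (-0.606)(237.95/37).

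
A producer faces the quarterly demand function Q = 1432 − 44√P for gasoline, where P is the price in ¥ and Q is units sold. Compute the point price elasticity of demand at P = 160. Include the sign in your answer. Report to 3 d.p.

At P = 160, Q = 875.439.
dQ/dP = −44/(2√P) = -1.739.
ε = (dQ/dP)(P/Q) = (-1.739)(160/875.439).
|ε| < 1, so demand is inelastic at this price.

-0.318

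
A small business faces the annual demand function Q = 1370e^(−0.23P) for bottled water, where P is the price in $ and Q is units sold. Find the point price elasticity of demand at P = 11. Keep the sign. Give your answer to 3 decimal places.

-2.530

At P = 11, Q = 109.133.
dQ/dP = −0.23·1370e^(−0.23P) = −0.23Q = -25.101.
ε = (dQ/dP)(P/Q) = (-25.101)(11/109.133).
|ε| > 1, so demand is elastic at this price.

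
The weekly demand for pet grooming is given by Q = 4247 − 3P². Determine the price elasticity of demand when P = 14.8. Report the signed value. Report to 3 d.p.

At P = 14.8, Q = 3589.880.
dQ/dP = −6P = -88.800.
ε = (dQ/dP)(P/Q) = (-88.800)(14.8/3589.880).

-0.366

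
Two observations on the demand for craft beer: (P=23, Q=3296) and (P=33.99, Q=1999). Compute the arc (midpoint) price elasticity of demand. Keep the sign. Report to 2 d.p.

-1.27

ΔQ = 1999 − 3296 = -1297; ΔP = 33.99 − 23 = 10.99.
Midpoints: P̄ = 28.50, Q̄ = 2647.5.
ε = (ΔQ/ΔP)(P̄/Q̄) = (-1297/10.99)(28.50/2647.5).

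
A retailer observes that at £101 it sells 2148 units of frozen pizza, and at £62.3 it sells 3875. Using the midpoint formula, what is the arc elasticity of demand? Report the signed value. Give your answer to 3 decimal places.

ΔQ = 3875 − 2148 = 1727; ΔP = 62.3 − 101 = -38.7.
Midpoints: P̄ = 81.65, Q̄ = 3011.5.
ε = (ΔQ/ΔP)(P̄/Q̄) = (1727/-38.7)(81.65/3011.5).

-1.210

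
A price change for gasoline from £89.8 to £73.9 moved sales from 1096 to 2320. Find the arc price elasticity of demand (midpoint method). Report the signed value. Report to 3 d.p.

-3.689

ΔQ = 2320 − 1096 = 1224; ΔP = 73.9 − 89.8 = -15.9.
Midpoints: P̄ = 81.85, Q̄ = 1708.0.
ε = (ΔQ/ΔP)(P̄/Q̄) = (1224/-15.9)(81.85/1708.0).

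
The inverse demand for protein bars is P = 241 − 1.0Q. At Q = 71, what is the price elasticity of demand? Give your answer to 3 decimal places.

-2.394

At Q = 71, P = 241 − 1.0(71) = 170.00.
dP/dQ = −1.0, so dQ/dP = 1/(−1.0) = -1.000.
ε = (dQ/dP)(P/Q) = (-1.000)(170.00/71).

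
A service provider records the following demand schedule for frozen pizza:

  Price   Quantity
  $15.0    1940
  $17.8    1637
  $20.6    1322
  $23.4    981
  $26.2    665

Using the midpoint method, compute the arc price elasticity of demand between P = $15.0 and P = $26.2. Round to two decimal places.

-1.80

At P = 15.0, Q = 1940; at P = 26.2, Q = 665.
ΔQ = -1275, ΔP = 11.2. Midpoints: P̄ = 20.60, Q̄ = 1302.5.
ε = (ΔQ/ΔP)(P̄/Q̄) = (-1275/11.2)(20.60/1302.5).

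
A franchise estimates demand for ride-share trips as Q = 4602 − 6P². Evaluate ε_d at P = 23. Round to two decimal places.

-4.45

At P = 23, Q = 1428.
dQ/dP = −12P = -276.
ε = (dQ/dP)(P/Q) = (-276)(23/1428).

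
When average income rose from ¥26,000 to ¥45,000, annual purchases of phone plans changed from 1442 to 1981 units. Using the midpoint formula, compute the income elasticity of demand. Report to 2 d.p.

ΔQ = 539, ΔI = 19000. Midpoints: Ī = 35,500, Q̄ = 1711.5.
ε_I = (ΔQ/ΔI)(Ī/Q̄) = (539/19000)(35500/1711.5).

0.59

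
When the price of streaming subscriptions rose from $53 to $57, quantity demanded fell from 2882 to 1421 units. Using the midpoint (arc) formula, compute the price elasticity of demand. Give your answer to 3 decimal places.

ΔQ = 1421 − 2882 = -1461; ΔP = 57 − 53 = 4.
Midpoints: P̄ = 55.00, Q̄ = 2151.5.
ε = (ΔQ/ΔP)(P̄/Q̄) = (-1461/4)(55.00/2151.5).

-9.337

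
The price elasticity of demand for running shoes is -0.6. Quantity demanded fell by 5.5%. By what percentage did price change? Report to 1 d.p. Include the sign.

%ΔP ≈ %ΔQ / ε = (-5.5%)/(-0.6) = 9.17%.

9.2%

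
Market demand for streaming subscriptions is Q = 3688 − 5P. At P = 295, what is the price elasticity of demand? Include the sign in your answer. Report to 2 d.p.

-0.67

At P = 295, Q = 2213.
dQ/dP = −5.
ε = (dQ/dP)(P/Q) = (-5)(295/2213).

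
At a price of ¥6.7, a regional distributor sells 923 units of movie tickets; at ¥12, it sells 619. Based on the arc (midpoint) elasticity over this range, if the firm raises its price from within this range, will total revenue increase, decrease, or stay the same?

increase

Arc ε = (-304/5.3)(9.35/771.0) ≈ -0.696.
|ε| = 0.70 < 1, so demand is inelastic. A price rise therefore raises total revenue.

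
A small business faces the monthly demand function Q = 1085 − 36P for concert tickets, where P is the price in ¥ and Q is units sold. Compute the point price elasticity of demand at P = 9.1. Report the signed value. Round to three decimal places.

At P = 9.1, Q = 757.400.
dQ/dP = −36.
ε = (dQ/dP)(P/Q) = (-36)(9.1/757.400).
|ε| < 1, so demand is inelastic at this price.

-0.433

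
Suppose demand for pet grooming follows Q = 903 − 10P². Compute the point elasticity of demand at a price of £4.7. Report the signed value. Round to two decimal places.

-0.65

At P = 4.7, Q = 682.100.
dQ/dP = −20P = -94.
ε = (dQ/dP)(P/Q) = (-94)(4.7/682.100).
|ε| < 1, so demand is inelastic at this price.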